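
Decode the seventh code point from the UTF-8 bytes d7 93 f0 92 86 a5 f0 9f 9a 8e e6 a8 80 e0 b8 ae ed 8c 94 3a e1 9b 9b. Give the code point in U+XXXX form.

Offset 0: leading byte 0xD7 = 11010111 → 2-byte char #1 = D7 93.
Offset 2: leading byte 0xF0 = 11110000 → 4-byte char #2 = F0 92 86 A5.
Offset 6: leading byte 0xF0 = 11110000 → 4-byte char #3 = F0 9F 9A 8E.
Offset 10: leading byte 0xE6 = 11100110 → 3-byte char #4 = E6 A8 80.
Offset 13: leading byte 0xE0 = 11100000 → 3-byte char #5 = E0 B8 AE.
Offset 16: leading byte 0xED = 11101101 → 3-byte char #6 = ED 8C 94.
Offset 19: leading byte 0x3A = 00111010 → 1-byte char #7 = 3A.
Leading byte 0x3A = 00111010 matches 0xxxxxxx → 1-byte sequence.
Byte 1: 0x3A = 00111010, payload 0111010 (7 bits).
Concatenate: 0111010 = 0x3A (7 bits → U+003A).

U+003A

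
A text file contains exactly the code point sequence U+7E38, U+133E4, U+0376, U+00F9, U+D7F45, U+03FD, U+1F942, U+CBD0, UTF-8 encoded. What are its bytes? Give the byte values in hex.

U+7E38: 3-byte form → E7 B8 B8.
U+133E4: 4-byte form → F0 93 8F A4.
U+0376: 2-byte form → CD B6.
U+00F9: 2-byte form → C3 B9.
U+D7F45: 4-byte form → F3 97 BD 85.
U+03FD: 2-byte form → CF BD.
U+1F942: 4-byte form → F0 9F A5 82.
U+CBD0: 3-byte form → EC AF 90.
Concatenated (24 bytes): E7 B8 B8 F0 93 8F A4 CD B6 C3 B9 F3 97 BD 85 CF BD F0 9F A5 82 EC AF 90.

E7 B8 B8 F0 93 8F A4 CD B6 C3 B9 F3 97 BD 85 CF BD F0 9F A5 82 EC AF 90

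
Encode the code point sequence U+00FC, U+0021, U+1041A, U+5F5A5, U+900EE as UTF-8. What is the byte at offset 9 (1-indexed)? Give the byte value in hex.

0x9F

1-indexed offset 9 is 0-indexed offset 8.
U+00FC → 2-byte form C3 BC at offsets 0–1.
U+0021 → 1-byte form 21 at offsets 2–2.
U+1041A → 4-byte form F0 90 90 9A at offsets 3–6.
U+5F5A5 → 4-byte form F1 9F 96 A5 at offsets 7–10.
Offset 8 falls in char 4's range; it's byte 2 of F1 9F 96 A5 = 0x9F.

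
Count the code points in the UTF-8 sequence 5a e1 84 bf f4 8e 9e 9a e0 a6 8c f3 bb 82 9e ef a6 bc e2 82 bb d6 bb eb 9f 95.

9

Byte at offset 0: 0x5A = 01011010 → 1-byte char (#1). Advance 1.
Byte at offset 1: 0xE1 = 11100001 → 3-byte char (#2). Advance 3.
Byte at offset 4: 0xF4 = 11110100 → 4-byte char (#3). Advance 4.
Byte at offset 8: 0xE0 = 11100000 → 3-byte char (#4). Advance 3.
Byte at offset 11: 0xF3 = 11110011 → 4-byte char (#5). Advance 4.
Byte at offset 15: 0xEF = 11101111 → 3-byte char (#6). Advance 3.
Byte at offset 18: 0xE2 = 11100010 → 3-byte char (#7). Advance 3.
Byte at offset 21: 0xD6 = 11010110 → 2-byte char (#8). Advance 2.
Byte at offset 23: 0xEB = 11101011 → 3-byte char (#9). Advance 3.
Reached end at offset 26 after 9 code points.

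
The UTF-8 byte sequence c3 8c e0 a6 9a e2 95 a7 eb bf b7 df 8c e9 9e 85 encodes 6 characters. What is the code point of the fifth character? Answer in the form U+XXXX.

U+07CC

Offset 0: leading byte 0xC3 = 11000011 → 2-byte char #1 = C3 8C.
Offset 2: leading byte 0xE0 = 11100000 → 3-byte char #2 = E0 A6 9A.
Offset 5: leading byte 0xE2 = 11100010 → 3-byte char #3 = E2 95 A7.
Offset 8: leading byte 0xEB = 11101011 → 3-byte char #4 = EB BF B7.
Offset 11: leading byte 0xDF = 11011111 → 2-byte char #5 = DF 8C.
Leading byte 0xDF = 11011111 matches 110xxxxx → 2-byte sequence.
Byte 1: 0xDF = 11011111, payload 11111 (5 bits).
Byte 2: 0x8C = 10001100 (10xxxxxx ✓), payload 001100.
Concatenate: 11111001100 = 0x7CC (11 bits → U+07CC).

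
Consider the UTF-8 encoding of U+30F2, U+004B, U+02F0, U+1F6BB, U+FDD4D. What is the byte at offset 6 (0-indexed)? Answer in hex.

U+30F2 → 3-byte form E3 83 B2 at offsets 0–2.
U+004B → 1-byte form 4B at offsets 3–3.
U+02F0 → 2-byte form CB B0 at offsets 4–5.
U+1F6BB → 4-byte form F0 9F 9A BB at offsets 6–9.
Offset 6 falls in char 4's range; it's byte 1 of F0 9F 9A BB = 0xF0.

0xF0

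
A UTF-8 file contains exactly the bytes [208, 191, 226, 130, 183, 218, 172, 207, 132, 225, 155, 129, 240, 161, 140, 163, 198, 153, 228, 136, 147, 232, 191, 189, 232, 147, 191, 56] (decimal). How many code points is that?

11

Byte at offset 0: 0xD0 = 11010000 → 2-byte char (#1). Advance 2.
Byte at offset 2: 0xE2 = 11100010 → 3-byte char (#2). Advance 3.
Byte at offset 5: 0xDA = 11011010 → 2-byte char (#3). Advance 2.
Byte at offset 7: 0xCF = 11001111 → 2-byte char (#4). Advance 2.
Byte at offset 9: 0xE1 = 11100001 → 3-byte char (#5). Advance 3.
Byte at offset 12: 0xF0 = 11110000 → 4-byte char (#6). Advance 4.
Byte at offset 16: 0xC6 = 11000110 → 2-byte char (#7). Advance 2.
Byte at offset 18: 0xE4 = 11100100 → 3-byte char (#8). Advance 3.
Byte at offset 21: 0xE8 = 11101000 → 3-byte char (#9). Advance 3.
Byte at offset 24: 0xE8 = 11101000 → 3-byte char (#10). Advance 3.
Byte at offset 27: 0x38 = 00111000 → 1-byte char (#11). Advance 1.
Reached end at offset 28 after 11 code points.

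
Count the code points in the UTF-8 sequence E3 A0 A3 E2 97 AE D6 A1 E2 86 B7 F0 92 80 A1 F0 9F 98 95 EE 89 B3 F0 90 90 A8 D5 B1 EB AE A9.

Byte at offset 0: 0xE3 = 11100011 → 3-byte char (#1). Advance 3.
Byte at offset 3: 0xE2 = 11100010 → 3-byte char (#2). Advance 3.
Byte at offset 6: 0xD6 = 11010110 → 2-byte char (#3). Advance 2.
Byte at offset 8: 0xE2 = 11100010 → 3-byte char (#4). Advance 3.
Byte at offset 11: 0xF0 = 11110000 → 4-byte char (#5). Advance 4.
Byte at offset 15: 0xF0 = 11110000 → 4-byte char (#6). Advance 4.
Byte at offset 19: 0xEE = 11101110 → 3-byte char (#7). Advance 3.
Byte at offset 22: 0xF0 = 11110000 → 4-byte char (#8). Advance 4.
Byte at offset 26: 0xD5 = 11010101 → 2-byte char (#9). Advance 2.
Byte at offset 28: 0xEB = 11101011 → 3-byte char (#10). Advance 3.
Reached end at offset 31 after 10 code points.

10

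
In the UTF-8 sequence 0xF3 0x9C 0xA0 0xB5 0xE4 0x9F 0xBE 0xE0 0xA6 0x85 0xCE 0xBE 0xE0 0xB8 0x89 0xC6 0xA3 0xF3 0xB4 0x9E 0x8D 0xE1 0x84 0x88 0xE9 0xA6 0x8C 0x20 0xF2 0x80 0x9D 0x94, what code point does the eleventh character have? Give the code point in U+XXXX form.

U+80754

Offset 0: leading byte 0xF3 = 11110011 → 4-byte char #1 = F3 9C A0 B5.
Offset 4: leading byte 0xE4 = 11100100 → 3-byte char #2 = E4 9F BE.
Offset 7: leading byte 0xE0 = 11100000 → 3-byte char #3 = E0 A6 85.
Offset 10: leading byte 0xCE = 11001110 → 2-byte char #4 = CE BE.
Offset 12: leading byte 0xE0 = 11100000 → 3-byte char #5 = E0 B8 89.
Offset 15: leading byte 0xC6 = 11000110 → 2-byte char #6 = C6 A3.
Offset 17: leading byte 0xF3 = 11110011 → 4-byte char #7 = F3 B4 9E 8D.
Offset 21: leading byte 0xE1 = 11100001 → 3-byte char #8 = E1 84 88.
Offset 24: leading byte 0xE9 = 11101001 → 3-byte char #9 = E9 A6 8C.
Offset 27: leading byte 0x20 = 00100000 → 1-byte char #10 = 20.
Offset 28: leading byte 0xF2 = 11110010 → 4-byte char #11 = F2 80 9D 94.
Leading byte 0xF2 = 11110010 matches 11110xxx → 4-byte sequence.
Byte 1: 0xF2 = 11110010, payload 010 (3 bits).
Byte 2: 0x80 = 10000000 (10xxxxxx ✓), payload 000000.
Byte 3: 0x9D = 10011101 (10xxxxxx ✓), payload 011101.
Byte 4: 0x94 = 10010100 (10xxxxxx ✓), payload 010100.
Concatenate: 010000000011101010100 = 0x80754 (21 bits → U+80754).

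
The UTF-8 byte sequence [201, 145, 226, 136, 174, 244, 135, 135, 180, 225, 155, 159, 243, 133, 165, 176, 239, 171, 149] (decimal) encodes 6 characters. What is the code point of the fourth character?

Offset 0: leading byte 0xC9 = 11001001 → 2-byte char #1 = C9 91.
Offset 2: leading byte 0xE2 = 11100010 → 3-byte char #2 = E2 88 AE.
Offset 5: leading byte 0xF4 = 11110100 → 4-byte char #3 = F4 87 87 B4.
Offset 9: leading byte 0xE1 = 11100001 → 3-byte char #4 = E1 9B 9F.
Leading byte 0xE1 = 11100001 matches 1110xxxx → 3-byte sequence.
Byte 1: 0xE1 = 11100001, payload 0001 (4 bits).
Byte 2: 0x9B = 10011011 (10xxxxxx ✓), payload 011011.
Byte 3: 0x9F = 10011111 (10xxxxxx ✓), payload 011111.
Concatenate: 0001011011011111 = 0x16DF (16 bits → U+16DF).

U+16DF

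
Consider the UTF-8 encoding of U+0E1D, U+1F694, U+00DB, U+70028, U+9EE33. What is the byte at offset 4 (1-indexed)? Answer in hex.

0xF0

1-indexed offset 4 is 0-indexed offset 3.
U+0E1D → 3-byte form E0 B8 9D at offsets 0–2.
U+1F694 → 4-byte form F0 9F 9A 94 at offsets 3–6.
Offset 3 falls in char 2's range; it's byte 1 of F0 9F 9A 94 = 0xF0.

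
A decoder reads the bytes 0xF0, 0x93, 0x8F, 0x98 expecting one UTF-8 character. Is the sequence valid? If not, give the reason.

Leading byte 0xF0 = 11110000 → 4-byte form.
Continuation bytes 0x93=10010011, 0x8F=10001111, 0x98=10011000 all match 10xxxxxx.
Decoded value 0x133D8 is ≥ 0x10000 (shortest form) and not a surrogate.

valid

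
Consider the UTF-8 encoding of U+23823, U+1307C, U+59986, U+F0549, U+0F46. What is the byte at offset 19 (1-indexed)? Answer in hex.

1-indexed offset 19 is 0-indexed offset 18.
U+23823 → 4-byte form F0 A3 A0 A3 at offsets 0–3.
U+1307C → 4-byte form F0 93 81 BC at offsets 4–7.
U+59986 → 4-byte form F1 99 A6 86 at offsets 8–11.
U+F0549 → 4-byte form F3 B0 95 89 at offsets 12–15.
U+0F46 → 3-byte form E0 BD 86 at offsets 16–18.
Offset 18 falls in char 5's range; it's byte 3 of E0 BD 86 = 0x86.

0x86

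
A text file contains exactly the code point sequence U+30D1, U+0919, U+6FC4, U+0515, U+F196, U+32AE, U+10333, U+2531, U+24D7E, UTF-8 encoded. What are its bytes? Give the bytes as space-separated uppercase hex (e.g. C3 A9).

U+30D1: 3-byte form → E3 83 91.
U+0919: 3-byte form → E0 A4 99.
U+6FC4: 3-byte form → E6 BF 84.
U+0515: 2-byte form → D4 95.
U+F196: 3-byte form → EF 86 96.
U+32AE: 3-byte form → E3 8A AE.
U+10333: 4-byte form → F0 90 8C B3.
U+2531: 3-byte form → E2 94 B1.
U+24D7E: 4-byte form → F0 A4 B5 BE.
Concatenated (28 bytes): E3 83 91 E0 A4 99 E6 BF 84 D4 95 EF 86 96 E3 8A AE F0 90 8C B3 E2 94 B1 F0 A4 B5 BE.

E3 83 91 E0 A4 99 E6 BF 84 D4 95 EF 86 96 E3 8A AE F0 90 8C B3 E2 94 B1 F0 A4 B5 BE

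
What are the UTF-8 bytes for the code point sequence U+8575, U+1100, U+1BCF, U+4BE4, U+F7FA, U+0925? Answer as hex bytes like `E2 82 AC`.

U+8575: 3-byte form → E8 95 B5.
U+1100: 3-byte form → E1 84 80.
U+1BCF: 3-byte form → E1 AF 8F.
U+4BE4: 3-byte form → E4 AF A4.
U+F7FA: 3-byte form → EF 9F BA.
U+0925: 3-byte form → E0 A4 A5.
Concatenated (18 bytes): E8 95 B5 E1 84 80 E1 AF 8F E4 AF A4 EF 9F BA E0 A4 A5.

E8 95 B5 E1 84 80 E1 AF 8F E4 AF A4 EF 9F BA E0 A4 A5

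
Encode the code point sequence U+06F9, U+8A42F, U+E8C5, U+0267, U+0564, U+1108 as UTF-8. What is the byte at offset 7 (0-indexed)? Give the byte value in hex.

U+06F9 → 2-byte form DB B9 at offsets 0–1.
U+8A42F → 4-byte form F2 8A 90 AF at offsets 2–5.
U+E8C5 → 3-byte form EE A3 85 at offsets 6–8.
Offset 7 falls in char 3's range; it's byte 2 of EE A3 85 = 0xA3.

0xA3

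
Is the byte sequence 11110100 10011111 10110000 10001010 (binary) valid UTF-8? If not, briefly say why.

Leading byte 0xF4 = 11110100 → 4-byte form.
Payload = 0x11FC0A, which exceeds U+10FFFF, the maximum Unicode code point. (Leading bytes F5–FF, or F4 followed by ≥ 0x90, are invalid.)

invalid (encodes a value above U+10FFFF)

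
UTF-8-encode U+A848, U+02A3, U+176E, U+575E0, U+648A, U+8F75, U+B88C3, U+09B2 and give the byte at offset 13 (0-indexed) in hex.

0x92

U+A848 → 3-byte form EA A1 88 at offsets 0–2.
U+02A3 → 2-byte form CA A3 at offsets 3–4.
U+176E → 3-byte form E1 9D AE at offsets 5–7.
U+575E0 → 4-byte form F1 97 97 A0 at offsets 8–11.
U+648A → 3-byte form E6 92 8A at offsets 12–14.
Offset 13 falls in char 5's range; it's byte 2 of E6 92 8A = 0x92.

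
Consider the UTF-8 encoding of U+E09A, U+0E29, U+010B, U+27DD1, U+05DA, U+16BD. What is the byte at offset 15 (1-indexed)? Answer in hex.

0xE1

1-indexed offset 15 is 0-indexed offset 14.
U+E09A → 3-byte form EE 82 9A at offsets 0–2.
U+0E29 → 3-byte form E0 B8 A9 at offsets 3–5.
U+010B → 2-byte form C4 8B at offsets 6–7.
U+27DD1 → 4-byte form F0 A7 B7 91 at offsets 8–11.
U+05DA → 2-byte form D7 9A at offsets 12–13.
U+16BD → 3-byte form E1 9A BD at offsets 14–16.
Offset 14 falls in char 6's range; it's byte 1 of E1 9A BD = 0xE1.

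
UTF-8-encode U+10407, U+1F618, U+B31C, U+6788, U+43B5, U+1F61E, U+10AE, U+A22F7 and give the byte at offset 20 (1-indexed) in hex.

0x98

1-indexed offset 20 is 0-indexed offset 19.
U+10407 → 4-byte form F0 90 90 87 at offsets 0–3.
U+1F618 → 4-byte form F0 9F 98 98 at offsets 4–7.
U+B31C → 3-byte form EB 8C 9C at offsets 8–10.
U+6788 → 3-byte form E6 9E 88 at offsets 11–13.
U+43B5 → 3-byte form E4 8E B5 at offsets 14–16.
U+1F61E → 4-byte form F0 9F 98 9E at offsets 17–20.
Offset 19 falls in char 6's range; it's byte 3 of F0 9F 98 9E = 0x98.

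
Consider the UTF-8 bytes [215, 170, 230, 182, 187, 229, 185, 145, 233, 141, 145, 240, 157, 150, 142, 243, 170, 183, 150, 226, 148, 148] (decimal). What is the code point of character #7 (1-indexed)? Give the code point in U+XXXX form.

U+2514

Offset 0: leading byte 0xD7 = 11010111 → 2-byte char #1 = D7 AA.
Offset 2: leading byte 0xE6 = 11100110 → 3-byte char #2 = E6 B6 BB.
Offset 5: leading byte 0xE5 = 11100101 → 3-byte char #3 = E5 B9 91.
Offset 8: leading byte 0xE9 = 11101001 → 3-byte char #4 = E9 8D 91.
Offset 11: leading byte 0xF0 = 11110000 → 4-byte char #5 = F0 9D 96 8E.
Offset 15: leading byte 0xF3 = 11110011 → 4-byte char #6 = F3 AA B7 96.
Offset 19: leading byte 0xE2 = 11100010 → 3-byte char #7 = E2 94 94.
Leading byte 0xE2 = 11100010 matches 1110xxxx → 3-byte sequence.
Byte 1: 0xE2 = 11100010, payload 0010 (4 bits).
Byte 2: 0x94 = 10010100 (10xxxxxx ✓), payload 010100.
Byte 3: 0x94 = 10010100 (10xxxxxx ✓), payload 010100.
Concatenate: 0010010100010100 = 0x2514 (16 bits → U+2514).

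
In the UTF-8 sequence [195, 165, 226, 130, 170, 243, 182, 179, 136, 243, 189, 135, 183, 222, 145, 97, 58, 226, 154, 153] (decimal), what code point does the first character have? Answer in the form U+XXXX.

U+00E5

Offset 0: leading byte 0xC3 = 11000011 → 2-byte char #1 = C3 A5.
Leading byte 0xC3 = 11000011 matches 110xxxxx → 2-byte sequence.
Byte 1: 0xC3 = 11000011, payload 00011 (5 bits).
Byte 2: 0xA5 = 10100101 (10xxxxxx ✓), payload 100101.
Concatenate: 00011100101 = 0xE5 (11 bits → U+00E5).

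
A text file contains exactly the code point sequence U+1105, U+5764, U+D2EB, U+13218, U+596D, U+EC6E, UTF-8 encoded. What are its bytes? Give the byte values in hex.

E1 84 85 E5 9D A4 ED 8B AB F0 93 88 98 E5 A5 AD EE B1 AE

U+1105: 3-byte form → E1 84 85.
U+5764: 3-byte form → E5 9D A4.
U+D2EB: 3-byte form → ED 8B AB.
U+13218: 4-byte form → F0 93 88 98.
U+596D: 3-byte form → E5 A5 AD.
U+EC6E: 3-byte form → EE B1 AE.
Concatenated (19 bytes): E1 84 85 E5 9D A4 ED 8B AB F0 93 88 98 E5 A5 AD EE B1 AE.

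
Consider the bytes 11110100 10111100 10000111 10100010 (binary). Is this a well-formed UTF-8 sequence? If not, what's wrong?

invalid (encodes a value above U+10FFFF)

Leading byte 0xF4 = 11110100 → 4-byte form.
Payload = 0x13C1E2, which exceeds U+10FFFF, the maximum Unicode code point. (Leading bytes F5–FF, or F4 followed by ≥ 0x90, are invalid.)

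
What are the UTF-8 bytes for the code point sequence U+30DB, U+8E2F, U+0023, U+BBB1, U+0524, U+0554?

U+30DB: 3-byte form → E3 83 9B.
U+8E2F: 3-byte form → E8 B8 AF.
U+0023: 1-byte form → 23.
U+BBB1: 3-byte form → EB AE B1.
U+0524: 2-byte form → D4 A4.
U+0554: 2-byte form → D5 94.
Concatenated (14 bytes): E3 83 9B E8 B8 AF 23 EB AE B1 D4 A4 D5 94.

E3 83 9B E8 B8 AF 23 EB AE B1 D4 A4 D5 94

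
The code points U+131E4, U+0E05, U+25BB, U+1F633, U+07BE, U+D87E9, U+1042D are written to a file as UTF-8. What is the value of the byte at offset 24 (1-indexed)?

0xAD

1-indexed offset 24 is 0-indexed offset 23.
U+131E4 → 4-byte form F0 93 87 A4 at offsets 0–3.
U+0E05 → 3-byte form E0 B8 85 at offsets 4–6.
U+25BB → 3-byte form E2 96 BB at offsets 7–9.
U+1F633 → 4-byte form F0 9F 98 B3 at offsets 10–13.
U+07BE → 2-byte form DE BE at offsets 14–15.
U+D87E9 → 4-byte form F3 98 9F A9 at offsets 16–19.
U+1042D → 4-byte form F0 90 90 AD at offsets 20–23.
Offset 23 falls in char 7's range; it's byte 4 of F0 90 90 AD = 0xAD.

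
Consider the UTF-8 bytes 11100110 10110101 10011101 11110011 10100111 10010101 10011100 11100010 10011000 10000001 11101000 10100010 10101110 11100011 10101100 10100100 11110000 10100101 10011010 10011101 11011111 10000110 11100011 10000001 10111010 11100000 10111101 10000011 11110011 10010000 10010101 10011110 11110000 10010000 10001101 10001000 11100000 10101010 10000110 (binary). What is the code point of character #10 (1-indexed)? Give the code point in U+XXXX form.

U+D055E

Offset 0: leading byte 0xE6 = 11100110 → 3-byte char #1 = E6 B5 9D.
Offset 3: leading byte 0xF3 = 11110011 → 4-byte char #2 = F3 A7 95 9C.
Offset 7: leading byte 0xE2 = 11100010 → 3-byte char #3 = E2 98 81.
Offset 10: leading byte 0xE8 = 11101000 → 3-byte char #4 = E8 A2 AE.
Offset 13: leading byte 0xE3 = 11100011 → 3-byte char #5 = E3 AC A4.
Offset 16: leading byte 0xF0 = 11110000 → 4-byte char #6 = F0 A5 9A 9D.
Offset 20: leading byte 0xDF = 11011111 → 2-byte char #7 = DF 86.
Offset 22: leading byte 0xE3 = 11100011 → 3-byte char #8 = E3 81 BA.
Offset 25: leading byte 0xE0 = 11100000 → 3-byte char #9 = E0 BD 83.
Offset 28: leading byte 0xF3 = 11110011 → 4-byte char #10 = F3 90 95 9E.
Leading byte 0xF3 = 11110011 matches 11110xxx → 4-byte sequence.
Byte 1: 0xF3 = 11110011, payload 011 (3 bits).
Byte 2: 0x90 = 10010000 (10xxxxxx ✓), payload 010000.
Byte 3: 0x95 = 10010101 (10xxxxxx ✓), payload 010101.
Byte 4: 0x9E = 10011110 (10xxxxxx ✓), payload 011110.
Concatenate: 011010000010101011110 = 0xD055E (21 bits → U+D055E).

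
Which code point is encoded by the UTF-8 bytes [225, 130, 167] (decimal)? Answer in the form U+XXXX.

Leading byte 0xE1 = 11100001 matches 1110xxxx → 3-byte sequence.
Byte 1: 0xE1 = 11100001, payload 0001 (4 bits).
Byte 2: 0x82 = 10000010 (10xxxxxx ✓), payload 000010.
Byte 3: 0xA7 = 10100111 (10xxxxxx ✓), payload 100111.
Concatenate: 0001000010100111 = 0x10A7 (16 bits → U+10A7).

U+10A7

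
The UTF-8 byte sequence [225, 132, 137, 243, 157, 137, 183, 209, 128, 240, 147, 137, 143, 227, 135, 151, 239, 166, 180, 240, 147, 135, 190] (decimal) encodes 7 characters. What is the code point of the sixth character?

Offset 0: leading byte 0xE1 = 11100001 → 3-byte char #1 = E1 84 89.
Offset 3: leading byte 0xF3 = 11110011 → 4-byte char #2 = F3 9D 89 B7.
Offset 7: leading byte 0xD1 = 11010001 → 2-byte char #3 = D1 80.
Offset 9: leading byte 0xF0 = 11110000 → 4-byte char #4 = F0 93 89 8F.
Offset 13: leading byte 0xE3 = 11100011 → 3-byte char #5 = E3 87 97.
Offset 16: leading byte 0xEF = 11101111 → 3-byte char #6 = EF A6 B4.
Leading byte 0xEF = 11101111 matches 1110xxxx → 3-byte sequence.
Byte 1: 0xEF = 11101111, payload 1111 (4 bits).
Byte 2: 0xA6 = 10100110 (10xxxxxx ✓), payload 100110.
Byte 3: 0xB4 = 10110100 (10xxxxxx ✓), payload 110100.
Concatenate: 1111100110110100 = 0xF9B4 (16 bits → U+F9B4).

U+F9B4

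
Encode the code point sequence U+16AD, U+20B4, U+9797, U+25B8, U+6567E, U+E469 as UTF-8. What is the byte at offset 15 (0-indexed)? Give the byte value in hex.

0xBE

U+16AD → 3-byte form E1 9A AD at offsets 0–2.
U+20B4 → 3-byte form E2 82 B4 at offsets 3–5.
U+9797 → 3-byte form E9 9E 97 at offsets 6–8.
U+25B8 → 3-byte form E2 96 B8 at offsets 9–11.
U+6567E → 4-byte form F1 A5 99 BE at offsets 12–15.
Offset 15 falls in char 5's range; it's byte 4 of F1 A5 99 BE = 0xBE.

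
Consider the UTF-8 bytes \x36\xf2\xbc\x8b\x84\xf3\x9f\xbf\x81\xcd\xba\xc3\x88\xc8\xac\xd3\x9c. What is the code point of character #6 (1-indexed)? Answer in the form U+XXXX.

U+022C

Offset 0: leading byte 0x36 = 00110110 → 1-byte char #1 = 36.
Offset 1: leading byte 0xF2 = 11110010 → 4-byte char #2 = F2 BC 8B 84.
Offset 5: leading byte 0xF3 = 11110011 → 4-byte char #3 = F3 9F BF 81.
Offset 9: leading byte 0xCD = 11001101 → 2-byte char #4 = CD BA.
Offset 11: leading byte 0xC3 = 11000011 → 2-byte char #5 = C3 88.
Offset 13: leading byte 0xC8 = 11001000 → 2-byte char #6 = C8 AC.
Leading byte 0xC8 = 11001000 matches 110xxxxx → 2-byte sequence.
Byte 1: 0xC8 = 11001000, payload 01000 (5 bits).
Byte 2: 0xAC = 10101100 (10xxxxxx ✓), payload 101100.
Concatenate: 01000101100 = 0x22C (11 bits → U+022C).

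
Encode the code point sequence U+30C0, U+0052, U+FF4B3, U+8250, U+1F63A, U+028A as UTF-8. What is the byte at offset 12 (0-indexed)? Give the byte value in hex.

U+30C0 → 3-byte form E3 83 80 at offsets 0–2.
U+0052 → 1-byte form 52 at offsets 3–3.
U+FF4B3 → 4-byte form F3 BF 92 B3 at offsets 4–7.
U+8250 → 3-byte form E8 89 90 at offsets 8–10.
U+1F63A → 4-byte form F0 9F 98 BA at offsets 11–14.
Offset 12 falls in char 5's range; it's byte 2 of F0 9F 98 BA = 0x9F.

0x9F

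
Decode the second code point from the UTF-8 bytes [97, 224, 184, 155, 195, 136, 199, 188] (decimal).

U+0E1B

Offset 0: leading byte 0x61 = 01100001 → 1-byte char #1 = 61.
Offset 1: leading byte 0xE0 = 11100000 → 3-byte char #2 = E0 B8 9B.
Leading byte 0xE0 = 11100000 matches 1110xxxx → 3-byte sequence.
Byte 1: 0xE0 = 11100000, payload 0000 (4 bits).
Byte 2: 0xB8 = 10111000 (10xxxxxx ✓), payload 111000.
Byte 3: 0x9B = 10011011 (10xxxxxx ✓), payload 011011.
Concatenate: 0000111000011011 = 0xE1B (16 bits → U+0E1B).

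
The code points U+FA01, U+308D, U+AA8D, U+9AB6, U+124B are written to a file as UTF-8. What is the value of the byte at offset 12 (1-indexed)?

0xB6

1-indexed offset 12 is 0-indexed offset 11.
U+FA01 → 3-byte form EF A8 81 at offsets 0–2.
U+308D → 3-byte form E3 82 8D at offsets 3–5.
U+AA8D → 3-byte form EA AA 8D at offsets 6–8.
U+9AB6 → 3-byte form E9 AA B6 at offsets 9–11.
Offset 11 falls in char 4's range; it's byte 3 of E9 AA B6 = 0xB6.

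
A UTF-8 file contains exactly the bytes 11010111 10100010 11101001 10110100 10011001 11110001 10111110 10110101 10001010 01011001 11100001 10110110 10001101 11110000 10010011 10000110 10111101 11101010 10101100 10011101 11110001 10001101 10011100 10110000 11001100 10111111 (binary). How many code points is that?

Byte at offset 0: 0xD7 = 11010111 → 2-byte char (#1). Advance 2.
Byte at offset 2: 0xE9 = 11101001 → 3-byte char (#2). Advance 3.
Byte at offset 5: 0xF1 = 11110001 → 4-byte char (#3). Advance 4.
Byte at offset 9: 0x59 = 01011001 → 1-byte char (#4). Advance 1.
Byte at offset 10: 0xE1 = 11100001 → 3-byte char (#5). Advance 3.
Byte at offset 13: 0xF0 = 11110000 → 4-byte char (#6). Advance 4.
Byte at offset 17: 0xEA = 11101010 → 3-byte char (#7). Advance 3.
Byte at offset 20: 0xF1 = 11110001 → 4-byte char (#8). Advance 4.
Byte at offset 24: 0xCC = 11001100 → 2-byte char (#9). Advance 2.
Reached end at offset 26 after 9 code points.

9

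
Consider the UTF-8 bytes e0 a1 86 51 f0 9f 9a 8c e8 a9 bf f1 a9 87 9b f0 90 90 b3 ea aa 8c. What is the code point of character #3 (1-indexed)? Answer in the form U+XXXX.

Offset 0: leading byte 0xE0 = 11100000 → 3-byte char #1 = E0 A1 86.
Offset 3: leading byte 0x51 = 01010001 → 1-byte char #2 = 51.
Offset 4: leading byte 0xF0 = 11110000 → 4-byte char #3 = F0 9F 9A 8C.
Leading byte 0xF0 = 11110000 matches 11110xxx → 4-byte sequence.
Byte 1: 0xF0 = 11110000, payload 000 (3 bits).
Byte 2: 0x9F = 10011111 (10xxxxxx ✓), payload 011111.
Byte 3: 0x9A = 10011010 (10xxxxxx ✓), payload 011010.
Byte 4: 0x8C = 10001100 (10xxxxxx ✓), payload 001100.
Concatenate: 000011111011010001100 = 0x1F68C (21 bits → U+1F68C).

U+1F68C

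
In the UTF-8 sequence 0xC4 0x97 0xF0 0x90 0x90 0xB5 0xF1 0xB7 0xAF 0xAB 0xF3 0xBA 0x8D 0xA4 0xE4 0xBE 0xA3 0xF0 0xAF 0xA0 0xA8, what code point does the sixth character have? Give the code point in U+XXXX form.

U+2F828

Offset 0: leading byte 0xC4 = 11000100 → 2-byte char #1 = C4 97.
Offset 2: leading byte 0xF0 = 11110000 → 4-byte char #2 = F0 90 90 B5.
Offset 6: leading byte 0xF1 = 11110001 → 4-byte char #3 = F1 B7 AF AB.
Offset 10: leading byte 0xF3 = 11110011 → 4-byte char #4 = F3 BA 8D A4.
Offset 14: leading byte 0xE4 = 11100100 → 3-byte char #5 = E4 BE A3.
Offset 17: leading byte 0xF0 = 11110000 → 4-byte char #6 = F0 AF A0 A8.
Leading byte 0xF0 = 11110000 matches 11110xxx → 4-byte sequence.
Byte 1: 0xF0 = 11110000, payload 000 (3 bits).
Byte 2: 0xAF = 10101111 (10xxxxxx ✓), payload 101111.
Byte 3: 0xA0 = 10100000 (10xxxxxx ✓), payload 100000.
Byte 4: 0xA8 = 10101000 (10xxxxxx ✓), payload 101000.
Concatenate: 000101111100000101000 = 0x2F828 (21 bits → U+2F828).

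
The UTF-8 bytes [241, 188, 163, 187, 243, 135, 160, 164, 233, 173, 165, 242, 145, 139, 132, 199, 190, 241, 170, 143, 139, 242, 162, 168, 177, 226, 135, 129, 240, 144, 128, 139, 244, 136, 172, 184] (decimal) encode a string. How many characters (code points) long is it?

10

Byte at offset 0: 0xF1 = 11110001 → 4-byte char (#1). Advance 4.
Byte at offset 4: 0xF3 = 11110011 → 4-byte char (#2). Advance 4.
Byte at offset 8: 0xE9 = 11101001 → 3-byte char (#3). Advance 3.
Byte at offset 11: 0xF2 = 11110010 → 4-byte char (#4). Advance 4.
Byte at offset 15: 0xC7 = 11000111 → 2-byte char (#5). Advance 2.
Byte at offset 17: 0xF1 = 11110001 → 4-byte char (#6). Advance 4.
Byte at offset 21: 0xF2 = 11110010 → 4-byte char (#7). Advance 4.
Byte at offset 25: 0xE2 = 11100010 → 3-byte char (#8). Advance 3.
Byte at offset 28: 0xF0 = 11110000 → 4-byte char (#9). Advance 4.
Byte at offset 32: 0xF4 = 11110100 → 4-byte char (#10). Advance 4.
Reached end at offset 36 after 10 code points.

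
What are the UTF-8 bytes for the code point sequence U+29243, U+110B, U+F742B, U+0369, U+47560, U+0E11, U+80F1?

U+29243: 4-byte form → F0 A9 89 83.
U+110B: 3-byte form → E1 84 8B.
U+F742B: 4-byte form → F3 B7 90 AB.
U+0369: 2-byte form → CD A9.
U+47560: 4-byte form → F1 87 95 A0.
U+0E11: 3-byte form → E0 B8 91.
U+80F1: 3-byte form → E8 83 B1.
Concatenated (23 bytes): F0 A9 89 83 E1 84 8B F3 B7 90 AB CD A9 F1 87 95 A0 E0 B8 91 E8 83 B1.

F0 A9 89 83 E1 84 8B F3 B7 90 AB CD A9 F1 87 95 A0 E0 B8 91 E8 83 B1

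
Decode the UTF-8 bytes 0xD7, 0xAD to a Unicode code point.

U+05ED

Leading byte 0xD7 = 11010111 matches 110xxxxx → 2-byte sequence.
Byte 1: 0xD7 = 11010111, payload 10111 (5 bits).
Byte 2: 0xAD = 10101101 (10xxxxxx ✓), payload 101101.
Concatenate: 10111101101 = 0x5ED (11 bits → U+05ED).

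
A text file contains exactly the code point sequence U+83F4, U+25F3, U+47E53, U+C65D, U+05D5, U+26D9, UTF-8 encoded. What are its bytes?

E8 8F B4 E2 97 B3 F1 87 B9 93 EC 99 9D D7 95 E2 9B 99

U+83F4: 3-byte form → E8 8F B4.
U+25F3: 3-byte form → E2 97 B3.
U+47E53: 4-byte form → F1 87 B9 93.
U+C65D: 3-byte form → EC 99 9D.
U+05D5: 2-byte form → D7 95.
U+26D9: 3-byte form → E2 9B 99.
Concatenated (18 bytes): E8 8F B4 E2 97 B3 F1 87 B9 93 EC 99 9D D7 95 E2 9B 99.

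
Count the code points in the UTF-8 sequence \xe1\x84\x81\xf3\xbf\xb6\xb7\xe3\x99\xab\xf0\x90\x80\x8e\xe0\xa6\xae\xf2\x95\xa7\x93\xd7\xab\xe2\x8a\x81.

8

Byte at offset 0: 0xE1 = 11100001 → 3-byte char (#1). Advance 3.
Byte at offset 3: 0xF3 = 11110011 → 4-byte char (#2). Advance 4.
Byte at offset 7: 0xE3 = 11100011 → 3-byte char (#3). Advance 3.
Byte at offset 10: 0xF0 = 11110000 → 4-byte char (#4). Advance 4.
Byte at offset 14: 0xE0 = 11100000 → 3-byte char (#5). Advance 3.
Byte at offset 17: 0xF2 = 11110010 → 4-byte char (#6). Advance 4.
Byte at offset 21: 0xD7 = 11010111 → 2-byte char (#7). Advance 2.
Byte at offset 23: 0xE2 = 11100010 → 3-byte char (#8). Advance 3.
Reached end at offset 26 after 8 code points.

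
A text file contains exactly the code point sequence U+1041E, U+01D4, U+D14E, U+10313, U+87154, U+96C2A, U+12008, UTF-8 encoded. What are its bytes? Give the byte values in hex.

F0 90 90 9E C7 94 ED 85 8E F0 90 8C 93 F2 87 85 94 F2 96 B0 AA F0 92 80 88

U+1041E: 4-byte form → F0 90 90 9E.
U+01D4: 2-byte form → C7 94.
U+D14E: 3-byte form → ED 85 8E.
U+10313: 4-byte form → F0 90 8C 93.
U+87154: 4-byte form → F2 87 85 94.
U+96C2A: 4-byte form → F2 96 B0 AA.
U+12008: 4-byte form → F0 92 80 88.
Concatenated (25 bytes): F0 90 90 9E C7 94 ED 85 8E F0 90 8C 93 F2 87 85 94 F2 96 B0 AA F0 92 80 88.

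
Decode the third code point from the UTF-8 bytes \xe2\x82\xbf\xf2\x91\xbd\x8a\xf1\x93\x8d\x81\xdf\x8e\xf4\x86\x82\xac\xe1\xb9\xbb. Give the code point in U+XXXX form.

U+53341

Offset 0: leading byte 0xE2 = 11100010 → 3-byte char #1 = E2 82 BF.
Offset 3: leading byte 0xF2 = 11110010 → 4-byte char #2 = F2 91 BD 8A.
Offset 7: leading byte 0xF1 = 11110001 → 4-byte char #3 = F1 93 8D 81.
Leading byte 0xF1 = 11110001 matches 11110xxx → 4-byte sequence.
Byte 1: 0xF1 = 11110001, payload 001 (3 bits).
Byte 2: 0x93 = 10010011 (10xxxxxx ✓), payload 010011.
Byte 3: 0x8D = 10001101 (10xxxxxx ✓), payload 001101.
Byte 4: 0x81 = 10000001 (10xxxxxx ✓), payload 000001.
Concatenate: 001010011001101000001 = 0x53341 (21 bits → U+53341).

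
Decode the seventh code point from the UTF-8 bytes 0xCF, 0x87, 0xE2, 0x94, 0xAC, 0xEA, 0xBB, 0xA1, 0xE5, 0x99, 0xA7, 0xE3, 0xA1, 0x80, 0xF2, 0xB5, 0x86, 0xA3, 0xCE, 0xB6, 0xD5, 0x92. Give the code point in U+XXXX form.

U+03B6

Offset 0: leading byte 0xCF = 11001111 → 2-byte char #1 = CF 87.
Offset 2: leading byte 0xE2 = 11100010 → 3-byte char #2 = E2 94 AC.
Offset 5: leading byte 0xEA = 11101010 → 3-byte char #3 = EA BB A1.
Offset 8: leading byte 0xE5 = 11100101 → 3-byte char #4 = E5 99 A7.
Offset 11: leading byte 0xE3 = 11100011 → 3-byte char #5 = E3 A1 80.
Offset 14: leading byte 0xF2 = 11110010 → 4-byte char #6 = F2 B5 86 A3.
Offset 18: leading byte 0xCE = 11001110 → 2-byte char #7 = CE B6.
Leading byte 0xCE = 11001110 matches 110xxxxx → 2-byte sequence.
Byte 1: 0xCE = 11001110, payload 01110 (5 bits).
Byte 2: 0xB6 = 10110110 (10xxxxxx ✓), payload 110110.
Concatenate: 01110110110 = 0x3B6 (11 bits → U+03B6).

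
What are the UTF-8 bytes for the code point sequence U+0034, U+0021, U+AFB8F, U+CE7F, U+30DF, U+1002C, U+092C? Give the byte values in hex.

34 21 F2 AF AE 8F EC B9 BF E3 83 9F F0 90 80 AC E0 A4 AC

U+0034: 1-byte form → 34.
U+0021: 1-byte form → 21.
U+AFB8F: 4-byte form → F2 AF AE 8F.
U+CE7F: 3-byte form → EC B9 BF.
U+30DF: 3-byte form → E3 83 9F.
U+1002C: 4-byte form → F0 90 80 AC.
U+092C: 3-byte form → E0 A4 AC.
Concatenated (19 bytes): 34 21 F2 AF AE 8F EC B9 BF E3 83 9F F0 90 80 AC E0 A4 AC.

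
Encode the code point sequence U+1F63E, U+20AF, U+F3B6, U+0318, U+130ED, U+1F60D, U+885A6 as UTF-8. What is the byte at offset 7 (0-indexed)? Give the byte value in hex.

U+1F63E → 4-byte form F0 9F 98 BE at offsets 0–3.
U+20AF → 3-byte form E2 82 AF at offsets 4–6.
U+F3B6 → 3-byte form EF 8E B6 at offsets 7–9.
Offset 7 falls in char 3's range; it's byte 1 of EF 8E B6 = 0xEF.

0xEF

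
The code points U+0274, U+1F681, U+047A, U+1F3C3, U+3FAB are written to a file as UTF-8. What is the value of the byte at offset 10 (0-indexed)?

U+0274 → 2-byte form C9 B4 at offsets 0–1.
U+1F681 → 4-byte form F0 9F 9A 81 at offsets 2–5.
U+047A → 2-byte form D1 BA at offsets 6–7.
U+1F3C3 → 4-byte form F0 9F 8F 83 at offsets 8–11.
Offset 10 falls in char 4's range; it's byte 3 of F0 9F 8F 83 = 0x8F.

0x8F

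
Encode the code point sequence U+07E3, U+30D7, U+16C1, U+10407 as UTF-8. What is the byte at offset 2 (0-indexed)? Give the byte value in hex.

U+07E3 → 2-byte form DF A3 at offsets 0–1.
U+30D7 → 3-byte form E3 83 97 at offsets 2–4.
Offset 2 falls in char 2's range; it's byte 1 of E3 83 97 = 0xE3.

0xE3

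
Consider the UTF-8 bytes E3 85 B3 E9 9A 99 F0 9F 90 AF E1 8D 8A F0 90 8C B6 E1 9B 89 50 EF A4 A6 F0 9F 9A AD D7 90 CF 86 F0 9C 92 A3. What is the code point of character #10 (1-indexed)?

Offset 0: leading byte 0xE3 = 11100011 → 3-byte char #1 = E3 85 B3.
Offset 3: leading byte 0xE9 = 11101001 → 3-byte char #2 = E9 9A 99.
Offset 6: leading byte 0xF0 = 11110000 → 4-byte char #3 = F0 9F 90 AF.
Offset 10: leading byte 0xE1 = 11100001 → 3-byte char #4 = E1 8D 8A.
Offset 13: leading byte 0xF0 = 11110000 → 4-byte char #5 = F0 90 8C B6.
Offset 17: leading byte 0xE1 = 11100001 → 3-byte char #6 = E1 9B 89.
Offset 20: leading byte 0x50 = 01010000 → 1-byte char #7 = 50.
Offset 21: leading byte 0xEF = 11101111 → 3-byte char #8 = EF A4 A6.
Offset 24: leading byte 0xF0 = 11110000 → 4-byte char #9 = F0 9F 9A AD.
Offset 28: leading byte 0xD7 = 11010111 → 2-byte char #10 = D7 90.
Leading byte 0xD7 = 11010111 matches 110xxxxx → 2-byte sequence.
Byte 1: 0xD7 = 11010111, payload 10111 (5 bits).
Byte 2: 0x90 = 10010000 (10xxxxxx ✓), payload 010000.
Concatenate: 10111010000 = 0x5D0 (11 bits → U+05D0).

U+05D0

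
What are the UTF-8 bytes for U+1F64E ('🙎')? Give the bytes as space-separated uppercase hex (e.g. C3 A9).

U+1F64E = 0x1F64E = 128590 decimal. In range U+10000–U+10FFFF → 4-byte form: 11110xxx 10xxxxxx 10xxxxxx 10xxxxxx.
Binary (21 bits): 000011111011001001110.
Split 3+6+6+6: 000 | 011111 | 011001 | 001110.
Byte 1: 11110000 = 0xF0.
Byte 2: 10011111 = 0x9F.
Byte 3: 10011001 = 0x99.
Byte 4: 10001110 = 0x8E.

F0 9F 99 8E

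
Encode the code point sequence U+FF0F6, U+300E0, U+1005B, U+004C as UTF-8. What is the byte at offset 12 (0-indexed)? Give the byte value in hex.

U+FF0F6 → 4-byte form F3 BF 83 B6 at offsets 0–3.
U+300E0 → 4-byte form F0 B0 83 A0 at offsets 4–7.
U+1005B → 4-byte form F0 90 81 9B at offsets 8–11.
U+004C → 1-byte form 4C at offsets 12–12.
Offset 12 falls in char 4's range; it's byte 1 of 4C = 0x4C.

0x4C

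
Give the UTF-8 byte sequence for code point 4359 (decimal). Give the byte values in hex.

E1 84 87

U+1107 = 0x1107 = 4359 decimal. In range U+0800–U+FFFF → 3-byte form: 1110xxxx 10xxxxxx 10xxxxxx.
Binary (16 bits): 0001000100000111.
Split 4+6+6: 0001 | 000100 | 000111.
Byte 1: 11100001 = 0xE1.
Byte 2: 10000100 = 0x84.
Byte 3: 10000111 = 0x87.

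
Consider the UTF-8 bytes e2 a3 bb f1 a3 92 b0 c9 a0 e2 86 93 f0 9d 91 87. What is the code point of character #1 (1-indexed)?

Offset 0: leading byte 0xE2 = 11100010 → 3-byte char #1 = E2 A3 BB.
Leading byte 0xE2 = 11100010 matches 1110xxxx → 3-byte sequence.
Byte 1: 0xE2 = 11100010, payload 0010 (4 bits).
Byte 2: 0xA3 = 10100011 (10xxxxxx ✓), payload 100011.
Byte 3: 0xBB = 10111011 (10xxxxxx ✓), payload 111011.
Concatenate: 0010100011111011 = 0x28FB (16 bits → U+28FB).

U+28FB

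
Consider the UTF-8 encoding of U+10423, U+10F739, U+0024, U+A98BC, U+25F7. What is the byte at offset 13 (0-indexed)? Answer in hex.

0xE2

U+10423 → 4-byte form F0 90 90 A3 at offsets 0–3.
U+10F739 → 4-byte form F4 8F 9C B9 at offsets 4–7.
U+0024 → 1-byte form 24 at offsets 8–8.
U+A98BC → 4-byte form F2 A9 A2 BC at offsets 9–12.
U+25F7 → 3-byte form E2 97 B7 at offsets 13–15.
Offset 13 falls in char 5's range; it's byte 1 of E2 97 B7 = 0xE2.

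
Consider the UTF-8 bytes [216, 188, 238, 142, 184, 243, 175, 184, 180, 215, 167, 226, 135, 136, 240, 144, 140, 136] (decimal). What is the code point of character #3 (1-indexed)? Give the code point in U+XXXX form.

U+EFE34

Offset 0: leading byte 0xD8 = 11011000 → 2-byte char #1 = D8 BC.
Offset 2: leading byte 0xEE = 11101110 → 3-byte char #2 = EE 8E B8.
Offset 5: leading byte 0xF3 = 11110011 → 4-byte char #3 = F3 AF B8 B4.
Leading byte 0xF3 = 11110011 matches 11110xxx → 4-byte sequence.
Byte 1: 0xF3 = 11110011, payload 011 (3 bits).
Byte 2: 0xAF = 10101111 (10xxxxxx ✓), payload 101111.
Byte 3: 0xB8 = 10111000 (10xxxxxx ✓), payload 111000.
Byte 4: 0xB4 = 10110100 (10xxxxxx ✓), payload 110100.
Concatenate: 011101111111000110100 = 0xEFE34 (21 bits → U+EFE34).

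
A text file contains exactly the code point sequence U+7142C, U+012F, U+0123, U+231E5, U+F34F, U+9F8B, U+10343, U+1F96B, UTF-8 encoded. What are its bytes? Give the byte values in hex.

U+7142C: 4-byte form → F1 B1 90 AC.
U+012F: 2-byte form → C4 AF.
U+0123: 2-byte form → C4 A3.
U+231E5: 4-byte form → F0 A3 87 A5.
U+F34F: 3-byte form → EF 8D 8F.
U+9F8B: 3-byte form → E9 BE 8B.
U+10343: 4-byte form → F0 90 8D 83.
U+1F96B: 4-byte form → F0 9F A5 AB.
Concatenated (26 bytes): F1 B1 90 AC C4 AF C4 A3 F0 A3 87 A5 EF 8D 8F E9 BE 8B F0 90 8D 83 F0 9F A5 AB.

F1 B1 90 AC C4 AF C4 A3 F0 A3 87 A5 EF 8D 8F E9 BE 8B F0 90 8D 83 F0 9F A5 AB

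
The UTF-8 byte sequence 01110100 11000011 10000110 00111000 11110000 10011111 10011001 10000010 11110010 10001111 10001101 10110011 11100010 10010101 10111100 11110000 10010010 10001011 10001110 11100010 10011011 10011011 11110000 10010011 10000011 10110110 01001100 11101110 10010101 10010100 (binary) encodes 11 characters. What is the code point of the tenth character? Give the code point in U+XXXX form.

U+004C

Offset 0: leading byte 0x74 = 01110100 → 1-byte char #1 = 74.
Offset 1: leading byte 0xC3 = 11000011 → 2-byte char #2 = C3 86.
Offset 3: leading byte 0x38 = 00111000 → 1-byte char #3 = 38.
Offset 4: leading byte 0xF0 = 11110000 → 4-byte char #4 = F0 9F 99 82.
Offset 8: leading byte 0xF2 = 11110010 → 4-byte char #5 = F2 8F 8D B3.
Offset 12: leading byte 0xE2 = 11100010 → 3-byte char #6 = E2 95 BC.
Offset 15: leading byte 0xF0 = 11110000 → 4-byte char #7 = F0 92 8B 8E.
Offset 19: leading byte 0xE2 = 11100010 → 3-byte char #8 = E2 9B 9B.
Offset 22: leading byte 0xF0 = 11110000 → 4-byte char #9 = F0 93 83 B6.
Offset 26: leading byte 0x4C = 01001100 → 1-byte char #10 = 4C.
Leading byte 0x4C = 01001100 matches 0xxxxxxx → 1-byte sequence.
Byte 1: 0x4C = 01001100, payload 1001100 (7 bits).
Concatenate: 1001100 = 0x4C (7 bits → U+004C).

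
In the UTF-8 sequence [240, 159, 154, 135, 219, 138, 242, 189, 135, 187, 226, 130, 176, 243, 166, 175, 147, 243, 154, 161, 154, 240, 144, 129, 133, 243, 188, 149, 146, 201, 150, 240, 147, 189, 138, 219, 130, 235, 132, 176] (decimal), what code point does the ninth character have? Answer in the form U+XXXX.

U+0256

Offset 0: leading byte 0xF0 = 11110000 → 4-byte char #1 = F0 9F 9A 87.
Offset 4: leading byte 0xDB = 11011011 → 2-byte char #2 = DB 8A.
Offset 6: leading byte 0xF2 = 11110010 → 4-byte char #3 = F2 BD 87 BB.
Offset 10: leading byte 0xE2 = 11100010 → 3-byte char #4 = E2 82 B0.
Offset 13: leading byte 0xF3 = 11110011 → 4-byte char #5 = F3 A6 AF 93.
Offset 17: leading byte 0xF3 = 11110011 → 4-byte char #6 = F3 9A A1 9A.
Offset 21: leading byte 0xF0 = 11110000 → 4-byte char #7 = F0 90 81 85.
Offset 25: leading byte 0xF3 = 11110011 → 4-byte char #8 = F3 BC 95 92.
Offset 29: leading byte 0xC9 = 11001001 → 2-byte char #9 = C9 96.
Leading byte 0xC9 = 11001001 matches 110xxxxx → 2-byte sequence.
Byte 1: 0xC9 = 11001001, payload 01001 (5 bits).
Byte 2: 0x96 = 10010110 (10xxxxxx ✓), payload 010110.
Concatenate: 01001010110 = 0x256 (11 bits → U+0256).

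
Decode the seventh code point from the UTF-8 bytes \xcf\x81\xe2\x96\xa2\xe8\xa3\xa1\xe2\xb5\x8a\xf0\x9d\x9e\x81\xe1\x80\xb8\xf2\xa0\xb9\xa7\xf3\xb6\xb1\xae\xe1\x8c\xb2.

Offset 0: leading byte 0xCF = 11001111 → 2-byte char #1 = CF 81.
Offset 2: leading byte 0xE2 = 11100010 → 3-byte char #2 = E2 96 A2.
Offset 5: leading byte 0xE8 = 11101000 → 3-byte char #3 = E8 A3 A1.
Offset 8: leading byte 0xE2 = 11100010 → 3-byte char #4 = E2 B5 8A.
Offset 11: leading byte 0xF0 = 11110000 → 4-byte char #5 = F0 9D 9E 81.
Offset 15: leading byte 0xE1 = 11100001 → 3-byte char #6 = E1 80 B8.
Offset 18: leading byte 0xF2 = 11110010 → 4-byte char #7 = F2 A0 B9 A7.
Leading byte 0xF2 = 11110010 matches 11110xxx → 4-byte sequence.
Byte 1: 0xF2 = 11110010, payload 010 (3 bits).
Byte 2: 0xA0 = 10100000 (10xxxxxx ✓), payload 100000.
Byte 3: 0xB9 = 10111001 (10xxxxxx ✓), payload 111001.
Byte 4: 0xA7 = 10100111 (10xxxxxx ✓), payload 100111.
Concatenate: 010100000111001100111 = 0xA0E67 (21 bits → U+A0E67).

U+A0E67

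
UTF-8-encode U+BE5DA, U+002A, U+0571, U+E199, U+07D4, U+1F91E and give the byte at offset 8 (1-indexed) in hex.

1-indexed offset 8 is 0-indexed offset 7.
U+BE5DA → 4-byte form F2 BE 97 9A at offsets 0–3.
U+002A → 1-byte form 2A at offsets 4–4.
U+0571 → 2-byte form D5 B1 at offsets 5–6.
U+E199 → 3-byte form EE 86 99 at offsets 7–9.
Offset 7 falls in char 4's range; it's byte 1 of EE 86 99 = 0xEE.

0xEE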